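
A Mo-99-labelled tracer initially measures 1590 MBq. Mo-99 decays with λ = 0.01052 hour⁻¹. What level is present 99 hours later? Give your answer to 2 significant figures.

t½ = ln 2 / λ = 0.69315 / 0.01052 ≈ 65.889 hours.
Number of half-lives: n = 99/65.889 ≈ 1.5025.
Remaining = 1590 × (1/2)^1.5025 = 1590 × 0.35293 ≈ 561.16 MBq.

560 MBq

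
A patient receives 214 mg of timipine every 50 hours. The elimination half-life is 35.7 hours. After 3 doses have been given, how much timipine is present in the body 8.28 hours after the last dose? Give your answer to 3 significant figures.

The 3 doses were given 108.28, 58.28, 8.28 hours ago.
Total = 214·(1/2)^(108.28/35.7) + 214·(1/2)^(58.28/35.7) + 214·(1/2)^(8.28/35.7)
      = 26.144 + 69.022 + 182.22 ≈ 277.39 mg.

277 mg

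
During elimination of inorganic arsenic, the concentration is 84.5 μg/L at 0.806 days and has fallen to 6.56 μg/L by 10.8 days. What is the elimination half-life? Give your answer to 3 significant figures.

Over Δt = 10.8 − 0.806 = 9.994 days, the level fell by a factor of 84.5/6.56 ≈ 12.881.
n = log₂(12.881) ≈ 3.6872 half-lives, so t½ = 9.994/3.6872 ≈ 2.7105 days.

2.71 days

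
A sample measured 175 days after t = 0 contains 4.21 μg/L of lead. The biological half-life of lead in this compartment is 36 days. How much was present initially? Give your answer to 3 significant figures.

122 μg/L

Number of half-lives elapsed: n = 175/36 ≈ 4.8611.
A₀ = A × 2^n = 4.21 × 2^4.8611 = 4.21 × 29.063 ≈ 122.36 μg/L.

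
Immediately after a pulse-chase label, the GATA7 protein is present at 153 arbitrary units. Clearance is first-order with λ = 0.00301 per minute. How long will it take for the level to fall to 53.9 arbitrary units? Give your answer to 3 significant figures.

347 minutes

t½ = ln 2 / λ = 0.69315 / 0.00301 ≈ 230.28 minutes.
Fraction remaining = 53.9/153 ≈ 0.35229.
n = log₂(153/53.9) = ln(2.8386)/ln 2 ≈ 1.5052 half-lives.
t = n × t½ = 1.5052 × 230.28 ≈ 346.61 minutes.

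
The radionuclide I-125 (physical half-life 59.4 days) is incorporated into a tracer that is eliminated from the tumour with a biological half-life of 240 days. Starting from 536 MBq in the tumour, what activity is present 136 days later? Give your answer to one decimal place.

1/t_eff = 1/t_phys + 1/t_biol = 1/59.4 + 1/240 = 0.021002 per day.
t_eff = 59.4 × 240 / (59.4 + 240) ≈ 47.615 days.
Remaining = 536 × (1/2)^(136/47.615) = 536 × (1/2)^2.8562 ≈ 74.021 MBq.

74.0 MBq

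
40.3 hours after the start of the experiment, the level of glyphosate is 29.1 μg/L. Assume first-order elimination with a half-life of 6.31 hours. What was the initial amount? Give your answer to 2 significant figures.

2400 μg/L

Number of half-lives elapsed: n = 40.3/6.31 ≈ 6.3867.
A₀ = A × 2^n = 29.1 × 2^6.3867 = 29.1 × 83.673 ≈ 2434.9 μg/L.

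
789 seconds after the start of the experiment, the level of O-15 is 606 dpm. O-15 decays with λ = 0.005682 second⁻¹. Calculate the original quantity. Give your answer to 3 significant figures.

53600 dpm

t½ = ln 2 / λ = 0.69315 / 0.005682 ≈ 121.99 seconds.
Number of half-lives elapsed: n = 789/121.99 ≈ 6.4677.
A₀ = A × 2^n = 606 × 2^6.4677 = 606 × 88.508 ≈ 53636 dpm.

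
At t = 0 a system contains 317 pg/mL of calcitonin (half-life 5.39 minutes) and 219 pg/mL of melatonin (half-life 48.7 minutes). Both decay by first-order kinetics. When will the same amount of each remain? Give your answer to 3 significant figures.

3.23 minutes

Set 317·(1/2)^(t/5.39) = 219·(1/2)^(t/48.7).
Taking log₂: log₂(317/219) = t·(1/5.39 − 1/48.7).
log₂(1.4475) = 0.53355; 1/5.39 − 1/48.7 = 0.16499.
t = 0.53355 / 0.16499 ≈ 3.2337 minutes.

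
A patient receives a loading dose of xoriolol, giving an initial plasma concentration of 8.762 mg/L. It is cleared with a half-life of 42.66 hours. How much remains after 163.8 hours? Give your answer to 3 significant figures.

Number of half-lives: n = 163.8/42.66 ≈ 3.8397.
Remaining = 8.762 × (1/2)^3.8397 = 8.762 × 0.069847 ≈ 0.612 mg/L.

0.612 mg/L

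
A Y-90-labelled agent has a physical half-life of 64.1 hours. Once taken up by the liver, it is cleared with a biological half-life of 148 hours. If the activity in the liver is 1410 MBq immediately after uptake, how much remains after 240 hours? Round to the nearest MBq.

34 MBq

1/t_eff = 1/t_phys + 1/t_biol = 1/64.1 + 1/148 = 0.022357 per hour.
t_eff = 64.1 × 148 / (64.1 + 148) ≈ 44.728 hours.
Remaining = 1410 × (1/2)^(240/44.728) = 1410 × (1/2)^5.3658 ≈ 34.195 MBq.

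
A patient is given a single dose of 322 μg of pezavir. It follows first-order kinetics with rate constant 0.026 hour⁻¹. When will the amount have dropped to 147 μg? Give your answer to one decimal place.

30.2 hours

t½ = ln 2 / k = 0.69315 / 0.026 ≈ 26.66 hours.
Fraction remaining = 147/322 ≈ 0.45652.
n = log₂(322/147) = ln(2.1905)/ln 2 ≈ 1.1312 half-lives.
t = n × t½ = 1.1312 × 26.66 ≈ 30.158 hours.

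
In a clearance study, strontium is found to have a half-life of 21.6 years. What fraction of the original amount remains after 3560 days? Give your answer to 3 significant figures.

3560 days = 9.75342 years.
n = 9.75342/21.6 ≈ 0.45155 half-lives.
Fraction remaining = (1/2)^0.45155 ≈ 0.73126.

0.731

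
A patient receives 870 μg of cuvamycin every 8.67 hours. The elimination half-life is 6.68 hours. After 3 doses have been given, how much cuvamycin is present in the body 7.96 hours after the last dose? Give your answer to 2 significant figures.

The 3 doses were given 25.3, 16.63, 7.96 hours ago.
Total = 870·(1/2)^(25.3/6.68) + 870·(1/2)^(16.63/6.68) + 870·(1/2)^(7.96/6.68)
      = 63.007 + 154.92 + 380.9 ≈ 598.82 μg.

600 μg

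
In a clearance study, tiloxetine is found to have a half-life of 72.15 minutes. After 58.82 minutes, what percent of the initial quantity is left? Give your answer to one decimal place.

56.8%

n = 58.82/72.15 ≈ 0.81525 half-lives.
Fraction remaining = (1/2)^0.81525 ≈ 0.56831, i.e. 56.831%.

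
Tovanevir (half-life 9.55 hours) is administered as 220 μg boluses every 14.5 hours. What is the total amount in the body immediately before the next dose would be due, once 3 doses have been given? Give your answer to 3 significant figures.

113 μg

The 3 doses were given 43.5, 29, 14.5 hours ago.
Total = 220·(1/2)^(43.5/9.55) + 220·(1/2)^(29/9.55) + 220·(1/2)^(14.5/9.55)
      = 9.3592 + 26.81 + 76.8 ≈ 112.97 μg.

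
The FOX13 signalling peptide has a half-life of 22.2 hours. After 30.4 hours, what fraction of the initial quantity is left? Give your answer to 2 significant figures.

n = 30.4/22.2 ≈ 1.3694 half-lives.
Fraction remaining = (1/2)^1.3694 ≈ 0.38706.

0.39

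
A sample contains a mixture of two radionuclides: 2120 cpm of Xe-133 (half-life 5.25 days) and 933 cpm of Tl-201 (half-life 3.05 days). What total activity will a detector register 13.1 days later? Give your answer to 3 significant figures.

Xe-133: 2120 × (1/2)^(13.1/5.25) = 2120 × (1/2)^2.4952 ≈ 376.01 cpm.
Tl-201: 933 × (1/2)^(13.1/3.05) = 933 × (1/2)^4.2951 ≈ 47.526 cpm.
Total = 376.01 + 47.526 ≈ 423.53 cpm.

424 cpm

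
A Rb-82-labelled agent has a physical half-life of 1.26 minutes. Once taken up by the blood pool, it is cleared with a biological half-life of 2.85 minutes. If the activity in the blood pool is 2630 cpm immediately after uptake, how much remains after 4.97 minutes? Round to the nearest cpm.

1/t_eff = 1/t_phys + 1/t_biol = 1/1.26 + 1/2.85 = 1.1445 per minute.
t_eff = 1.26 × 2.85 / (1.26 + 2.85) ≈ 0.87372 minutes.
Remaining = 2630 × (1/2)^(4.97/0.87372) = 2630 × (1/2)^5.6883 ≈ 51.004 cpm.

51 cpm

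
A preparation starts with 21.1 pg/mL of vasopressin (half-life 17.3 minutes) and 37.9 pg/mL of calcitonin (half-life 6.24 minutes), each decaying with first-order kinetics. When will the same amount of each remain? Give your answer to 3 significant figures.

8.25 minutes

Set 21.1·(1/2)^(t/17.3) = 37.9·(1/2)^(t/6.24).
Taking log₂: log₂(21.1/37.9) = t·(1/17.3 − 1/6.24).
log₂(0.55673) = -0.84495; 1/17.3 − 1/6.24 = -0.10245.
t = -0.84495 / -0.10245 ≈ 8.2472 minutes.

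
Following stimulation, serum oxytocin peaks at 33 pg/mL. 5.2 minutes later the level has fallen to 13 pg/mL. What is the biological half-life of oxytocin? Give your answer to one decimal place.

A/A₀ = 13/33 ≈ 0.39394.
n = log₂(2.5385) ≈ 1.344 half-lives elapsed in 5.2 minutes.
t½ = 5.2/1.344 ≈ 3.8692 minutes.

3.9 minutes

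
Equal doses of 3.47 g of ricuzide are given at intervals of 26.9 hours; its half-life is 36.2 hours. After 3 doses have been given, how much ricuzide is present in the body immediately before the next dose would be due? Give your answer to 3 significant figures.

The 3 doses were given 80.7, 53.8, 26.9 hours ago.
Total = 3.47·(1/2)^(80.7/36.2) + 3.47·(1/2)^(53.8/36.2) + 3.47·(1/2)^(26.9/36.2)
      = 0.74003 + 1.2386 + 2.0732 ≈ 4.0518 g.

4.05 g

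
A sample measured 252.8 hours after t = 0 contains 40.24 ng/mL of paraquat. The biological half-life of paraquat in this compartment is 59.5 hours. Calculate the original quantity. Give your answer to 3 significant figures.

Number of half-lives elapsed: n = 252.8/59.5 ≈ 4.2487.
A₀ = A × 2^n = 40.24 × 2^4.2487 = 40.24 × 19.011 ≈ 764.99 ng/mL.

765 ng/mL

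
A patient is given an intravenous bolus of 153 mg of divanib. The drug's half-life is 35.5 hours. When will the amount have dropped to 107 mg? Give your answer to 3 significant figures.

18.3 hours

Fraction remaining = 107/153 ≈ 0.69935.
n = log₂(153/107) = ln(1.4299)/ln 2 ≈ 0.51592 half-lives.
t = n × t½ = 0.51592 × 35.5 ≈ 18.315 hours.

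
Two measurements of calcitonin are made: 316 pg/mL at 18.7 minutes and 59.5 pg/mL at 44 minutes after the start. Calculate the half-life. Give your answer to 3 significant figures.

Over Δt = 44 − 18.7 = 25.3 minutes, the level fell by a factor of 316/59.5 ≈ 5.3109.
n = log₂(5.3109) ≈ 2.409 half-lives, so t½ = 25.3/2.409 ≈ 10.502 minutes.

10.5 minutes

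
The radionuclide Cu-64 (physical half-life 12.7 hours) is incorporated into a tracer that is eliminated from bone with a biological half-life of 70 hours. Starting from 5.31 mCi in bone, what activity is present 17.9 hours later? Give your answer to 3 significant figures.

1/t_eff = 1/t_phys + 1/t_biol = 1/12.7 + 1/70 = 0.093026 per hour.
t_eff = 12.7 × 70 / (12.7 + 70) ≈ 10.75 hours.
Remaining = 5.31 × (1/2)^(17.9/10.75) = 5.31 × (1/2)^1.6652 ≈ 1.6743 mCi.

1.67 mCi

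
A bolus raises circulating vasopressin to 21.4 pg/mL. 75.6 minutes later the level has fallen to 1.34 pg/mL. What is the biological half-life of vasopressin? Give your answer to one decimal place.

18.9 minutes

A/A₀ = 1.34/21.4 ≈ 0.062617.
n = log₂(15.97) ≈ 3.9973 half-lives elapsed in 75.6 minutes.
t½ = 75.6/3.9973 ≈ 18.913 minutes.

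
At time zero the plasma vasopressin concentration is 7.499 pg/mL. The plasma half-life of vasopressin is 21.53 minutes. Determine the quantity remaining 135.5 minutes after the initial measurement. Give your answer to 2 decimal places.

0.10 pg/mL

Number of half-lives: n = 135.5/21.53 ≈ 6.2935.
Remaining = 7.499 × (1/2)^6.2935 = 7.499 × 0.012748 ≈ 0.0956 pg/mL.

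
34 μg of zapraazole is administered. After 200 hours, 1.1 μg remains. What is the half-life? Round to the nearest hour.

A/A₀ = 1.1/34 ≈ 0.032353.
n = log₂(30.909) ≈ 4.95 half-lives elapsed in 200 hours.
t½ = 200/4.95 ≈ 40.404 hours.

40 hours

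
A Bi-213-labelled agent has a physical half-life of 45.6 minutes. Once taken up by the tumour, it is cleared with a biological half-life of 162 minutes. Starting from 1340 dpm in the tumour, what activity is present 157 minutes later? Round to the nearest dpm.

1/t_eff = 1/t_phys + 1/t_biol = 1/45.6 + 1/162 = 0.028103 per minute.
t_eff = 45.6 × 162 / (45.6 + 162) ≈ 35.584 minutes.
Remaining = 1340 × (1/2)^(157/35.584) = 1340 × (1/2)^4.4121 ≈ 62.94 dpm.

63 dpm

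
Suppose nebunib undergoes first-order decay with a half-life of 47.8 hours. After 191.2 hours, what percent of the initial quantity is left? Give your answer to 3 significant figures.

6.25%

n = 191.2/47.8 ≈ 4 half-lives.
Fraction remaining = (1/2)^4 ≈ 0.0625, i.e. 6.25%.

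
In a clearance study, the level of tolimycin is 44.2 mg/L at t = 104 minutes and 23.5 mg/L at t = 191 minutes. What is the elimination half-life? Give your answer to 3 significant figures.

95.5 minutes

Over Δt = 191 − 104 = 87 minutes, the level fell by a factor of 44.2/23.5 ≈ 1.8809.
n = log₂(1.8809) ≈ 0.91139 half-lives, so t½ = 87/0.91139 ≈ 95.459 minutes.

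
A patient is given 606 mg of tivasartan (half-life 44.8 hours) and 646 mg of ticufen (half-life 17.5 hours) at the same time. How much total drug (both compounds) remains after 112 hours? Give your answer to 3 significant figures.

tivasartan: 606 × (1/2)^(112/44.8) = 606 × (1/2)^2.5 ≈ 107.13 mg.
ticufen: 646 × (1/2)^(112/17.5) = 646 × (1/2)^6.4 ≈ 7.6496 mg.
Total = 107.13 + 7.6496 ≈ 114.78 mg.

115 mg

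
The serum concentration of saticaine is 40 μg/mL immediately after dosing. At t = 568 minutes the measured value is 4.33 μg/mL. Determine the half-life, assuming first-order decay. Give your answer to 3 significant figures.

A/A₀ = 4.33/40 ≈ 0.10825.
n = log₂(9.2379) ≈ 3.2076 half-lives elapsed in 568 minutes.
t½ = 568/3.2076 ≈ 177.08 minutes.

177 minutes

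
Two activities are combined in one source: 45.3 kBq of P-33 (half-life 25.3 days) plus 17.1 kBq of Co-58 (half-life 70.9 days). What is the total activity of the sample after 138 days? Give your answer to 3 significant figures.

P-33: 45.3 × (1/2)^(138/25.3) = 45.3 × (1/2)^5.4545 ≈ 1.033 kBq.
Co-58: 17.1 × (1/2)^(138/70.9) = 17.1 × (1/2)^1.9464 ≈ 4.4368 kBq.
Total = 1.033 + 4.4368 ≈ 5.4698 kBq.

5.47 kBq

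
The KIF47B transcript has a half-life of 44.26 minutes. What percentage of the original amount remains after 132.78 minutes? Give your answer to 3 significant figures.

12.5%

n = 132.78/44.26 ≈ 3 half-lives.
Fraction remaining = (1/2)^3 ≈ 0.125, i.e. 12.5%.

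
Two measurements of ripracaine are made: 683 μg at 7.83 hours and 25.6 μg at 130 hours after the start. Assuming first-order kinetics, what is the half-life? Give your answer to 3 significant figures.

Over Δt = 130 − 7.83 = 122.17 hours, the level fell by a factor of 683/25.6 ≈ 26.68.
n = log₂(26.68) ≈ 4.7377 half-lives, so t½ = 122.17/4.7377 ≈ 25.787 hours.

25.8 hours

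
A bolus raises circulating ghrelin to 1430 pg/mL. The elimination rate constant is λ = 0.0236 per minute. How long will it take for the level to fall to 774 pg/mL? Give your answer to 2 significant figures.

t½ = ln 2 / λ = 0.69315 / 0.0236 ≈ 29.371 minutes.
Fraction remaining = 774/1430 ≈ 0.54126.
n = log₂(1430/774) = ln(1.8475)/ln 2 ≈ 0.88561 half-lives.
t = n × t½ = 0.88561 × 29.371 ≈ 26.011 minutes.

26 minutes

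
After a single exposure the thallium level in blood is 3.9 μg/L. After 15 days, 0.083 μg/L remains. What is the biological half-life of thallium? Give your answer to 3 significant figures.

A/A₀ = 0.083/3.9 ≈ 0.021282.
n = log₂(46.988) ≈ 5.5542 half-lives elapsed in 15 days.
t½ = 15/5.5542 ≈ 2.7006 days.

2.70 days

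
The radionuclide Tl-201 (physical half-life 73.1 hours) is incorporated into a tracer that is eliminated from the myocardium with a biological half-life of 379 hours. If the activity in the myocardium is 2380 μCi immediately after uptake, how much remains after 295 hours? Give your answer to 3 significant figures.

84.6 μCi

1/t_eff = 1/t_phys + 1/t_biol = 1/73.1 + 1/379 = 0.016318 per hour.
t_eff = 73.1 × 379 / (73.1 + 379) ≈ 61.28 hours.
Remaining = 2380 × (1/2)^(295/61.28) = 2380 × (1/2)^4.8139 ≈ 84.613 μCi.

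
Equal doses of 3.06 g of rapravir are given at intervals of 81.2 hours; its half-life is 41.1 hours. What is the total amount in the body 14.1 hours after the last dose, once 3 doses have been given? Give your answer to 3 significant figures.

3.18 g

The 3 doses were given 176.5, 95.3, 14.1 hours ago.
Total = 3.06·(1/2)^(176.5/41.1) + 3.06·(1/2)^(95.3/41.1) + 3.06·(1/2)^(14.1/41.1)
      = 0.15595 + 0.61336 + 2.4124 ≈ 3.1817 g.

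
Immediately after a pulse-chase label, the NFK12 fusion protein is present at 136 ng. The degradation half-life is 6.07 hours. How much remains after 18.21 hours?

Elapsed time is 3 half-lives (18.21/6.07).
Each half-life halves the amount: 136 × (1/2)^3 = 136/8 = 17 ng.

17 ng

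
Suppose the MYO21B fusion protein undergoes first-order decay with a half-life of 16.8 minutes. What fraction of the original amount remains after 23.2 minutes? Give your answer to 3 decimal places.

0.384

n = 23.2/16.8 ≈ 1.381 half-lives.
Fraction remaining = (1/2)^1.381 ≈ 0.38397.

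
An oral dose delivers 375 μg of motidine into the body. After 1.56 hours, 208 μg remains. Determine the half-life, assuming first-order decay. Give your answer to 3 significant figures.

1.83 hours

A/A₀ = 208/375 ≈ 0.55467.
n = log₂(1.8029) ≈ 0.85031 half-lives elapsed in 1.56 hours.
t½ = 1.56/0.85031 ≈ 1.8346 hours.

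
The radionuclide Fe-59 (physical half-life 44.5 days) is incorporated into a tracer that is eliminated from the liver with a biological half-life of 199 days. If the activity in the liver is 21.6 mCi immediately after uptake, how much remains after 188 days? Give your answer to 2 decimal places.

1/t_eff = 1/t_phys + 1/t_biol = 1/44.5 + 1/199 = 0.027497 per day.
t_eff = 44.5 × 199 / (44.5 + 199) ≈ 36.368 days.
Remaining = 21.6 × (1/2)^(188/36.368) = 21.6 × (1/2)^5.1694 ≈ 0.6002 mCi.

0.60 mCi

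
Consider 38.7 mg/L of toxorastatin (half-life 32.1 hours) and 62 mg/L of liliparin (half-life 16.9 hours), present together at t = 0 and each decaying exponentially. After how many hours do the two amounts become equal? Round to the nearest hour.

24 hours

Set 38.7·(1/2)^(t/32.1) = 62·(1/2)^(t/16.9).
Taking log₂: log₂(38.7/62) = t·(1/32.1 − 1/16.9).
log₂(0.62419) = -0.67993; 1/32.1 − 1/16.9 = -0.028019.
t = -0.67993 / -0.028019 ≈ 24.267 hours.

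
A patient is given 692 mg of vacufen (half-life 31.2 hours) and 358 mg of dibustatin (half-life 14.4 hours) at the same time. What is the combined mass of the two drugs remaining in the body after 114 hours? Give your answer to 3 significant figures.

56.5 mg

vacufen: 692 × (1/2)^(114/31.2) = 692 × (1/2)^3.6538 ≈ 54.978 mg.
dibustatin: 358 × (1/2)^(114/14.4) = 358 × (1/2)^7.9167 ≈ 1.4816 mg.
Total = 54.978 + 1.4816 ≈ 56.46 mg.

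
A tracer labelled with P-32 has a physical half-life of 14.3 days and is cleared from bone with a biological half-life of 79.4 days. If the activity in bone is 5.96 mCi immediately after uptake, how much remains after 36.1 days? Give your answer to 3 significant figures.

0.756 mCi

1/t_eff = 1/t_phys + 1/t_biol = 1/14.3 + 1/79.4 = 0.082525 per day.
t_eff = 14.3 × 79.4 / (14.3 + 79.4) ≈ 12.118 days.
Remaining = 5.96 × (1/2)^(36.1/12.118) = 5.96 × (1/2)^2.9791 ≈ 0.75585 mCi.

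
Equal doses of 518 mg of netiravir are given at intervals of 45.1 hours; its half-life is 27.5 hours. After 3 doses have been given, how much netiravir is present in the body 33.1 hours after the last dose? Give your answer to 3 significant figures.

320 mg

The 3 doses were given 123.3, 78.2, 33.1 hours ago.
Total = 518·(1/2)^(123.3/27.5) + 518·(1/2)^(78.2/27.5) + 518·(1/2)^(33.1/27.5)
      = 23.154 + 72.162 + 224.9 ≈ 320.22 mg.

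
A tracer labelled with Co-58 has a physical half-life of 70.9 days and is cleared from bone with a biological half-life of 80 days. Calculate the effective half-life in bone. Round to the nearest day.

1/t_eff = 1/t_phys + 1/t_biol = 1/70.9 + 1/80 = 0.026604 per day.
t_eff = 70.9 × 80 / (70.9 + 80) ≈ 37.588 days.

38 days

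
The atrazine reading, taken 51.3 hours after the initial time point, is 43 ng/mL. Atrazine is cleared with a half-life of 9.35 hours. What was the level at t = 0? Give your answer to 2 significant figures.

1900 ng/mL

Number of half-lives elapsed: n = 51.3/9.35 ≈ 5.4866.
A₀ = A × 2^n = 43 × 2^5.4866 = 43 × 44.837 ≈ 1928 ng/mL.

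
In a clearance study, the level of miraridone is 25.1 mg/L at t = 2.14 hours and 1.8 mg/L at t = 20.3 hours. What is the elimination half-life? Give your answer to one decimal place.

Over Δt = 20.3 − 2.14 = 18.16 hours, the level fell by a factor of 25.1/1.8 ≈ 13.944.
n = log₂(13.944) ≈ 3.8016 half-lives, so t½ = 18.16/3.8016 ≈ 4.7769 hours.

4.8 hours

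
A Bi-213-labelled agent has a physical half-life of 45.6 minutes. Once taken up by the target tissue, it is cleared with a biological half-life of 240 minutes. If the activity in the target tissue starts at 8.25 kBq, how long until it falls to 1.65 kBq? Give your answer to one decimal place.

89.0 minutes

1/t_eff = 1/t_phys + 1/t_biol = 1/45.6 + 1/240 = 0.026096 per minute.
t_eff = 45.6 × 240 / (45.6 + 240) ≈ 38.319 minutes.
n = log₂(8.25/1.65) ≈ 2.3219; t = 2.3219 × 38.319 ≈ 88.975 minutes.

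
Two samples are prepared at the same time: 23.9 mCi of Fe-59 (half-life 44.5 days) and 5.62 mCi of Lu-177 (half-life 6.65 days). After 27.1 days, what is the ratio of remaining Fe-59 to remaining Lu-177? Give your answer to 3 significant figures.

47.0

Fe-59: 23.9 × (1/2)^(27.1/44.5) = 23.9 × (1/2)^0.60899 ≈ 15.67 mCi.
Lu-177: 5.62 × (1/2)^(27.1/6.65) = 5.62 × (1/2)^4.0752 ≈ 0.33341 mCi.
Ratio ≈ 15.67 / 0.33341 ≈ 46.999.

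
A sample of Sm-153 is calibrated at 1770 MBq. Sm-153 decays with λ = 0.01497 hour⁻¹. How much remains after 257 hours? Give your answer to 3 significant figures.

37.8 MBq

t½ = ln 2 / λ = 0.69315 / 0.01497 ≈ 46.302 hours.
Number of half-lives: n = 257/46.302 ≈ 5.5505.
Remaining = 1770 × (1/2)^5.5505 = 1770 × 0.021337 ≈ 37.767 MBq.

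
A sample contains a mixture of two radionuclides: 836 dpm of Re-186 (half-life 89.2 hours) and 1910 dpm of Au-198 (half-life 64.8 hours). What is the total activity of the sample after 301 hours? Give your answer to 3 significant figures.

157 dpm

Re-186: 836 × (1/2)^(301/89.2) = 836 × (1/2)^3.3744 ≈ 80.612 dpm.
Au-198: 1910 × (1/2)^(301/64.8) = 1910 × (1/2)^4.6451 ≈ 76.336 dpm.
Total = 80.612 + 76.336 ≈ 156.95 dpm.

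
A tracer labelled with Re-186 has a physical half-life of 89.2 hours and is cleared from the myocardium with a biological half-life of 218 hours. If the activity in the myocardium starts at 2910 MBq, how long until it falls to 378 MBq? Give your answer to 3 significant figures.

186 hours

1/t_eff = 1/t_phys + 1/t_biol = 1/89.2 + 1/218 = 0.015798 per hour.
t_eff = 89.2 × 218 / (89.2 + 218) ≈ 63.299 hours.
n = log₂(2910/378) ≈ 2.9446; t = 2.9446 × 63.299 ≈ 186.39 hours.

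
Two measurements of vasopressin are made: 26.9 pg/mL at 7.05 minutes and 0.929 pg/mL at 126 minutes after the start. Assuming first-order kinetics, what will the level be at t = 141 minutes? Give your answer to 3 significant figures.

Over Δt = 126 − 7.05 = 118.95 minutes, the level fell by a factor of 26.9/0.929 ≈ 28.956.
n = log₂(28.956) ≈ 4.8558 half-lives, so t½ = 118.95/4.8558 ≈ 24.497 minutes.
From t = 126 to t = 141: 0.929 × (1/2)^((141−126)/24.497) ≈ 0.6077 pg/mL.

0.608 pg/mL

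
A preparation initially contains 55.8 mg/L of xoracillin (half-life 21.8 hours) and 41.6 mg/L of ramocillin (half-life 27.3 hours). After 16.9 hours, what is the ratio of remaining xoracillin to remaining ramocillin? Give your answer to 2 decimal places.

xoracillin: 55.8 × (1/2)^(16.9/21.8) = 55.8 × (1/2)^0.77523 ≈ 32.604 mg/L.
ramocillin: 41.6 × (1/2)^(16.9/27.3) = 41.6 × (1/2)^0.61905 ≈ 27.086 mg/L.
Ratio ≈ 32.604 / 27.086 ≈ 1.2037.

1.20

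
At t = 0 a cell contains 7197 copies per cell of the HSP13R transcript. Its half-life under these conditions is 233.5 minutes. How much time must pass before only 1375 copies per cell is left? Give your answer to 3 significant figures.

Fraction remaining = 1375/7197 ≈ 0.19105.
n = log₂(7197/1375) = ln(5.2342)/ln 2 ≈ 2.388 half-lives.
t = n × t½ = 2.388 × 233.5 ≈ 557.59 minutes.

558 minutes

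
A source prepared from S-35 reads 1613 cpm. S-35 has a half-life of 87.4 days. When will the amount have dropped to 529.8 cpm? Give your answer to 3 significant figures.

Fraction remaining = 529.8/1613 ≈ 0.32846.
n = log₂(1613/529.8) = ln(3.0445)/ln 2 ≈ 1.6062 half-lives.
t = n × t½ = 1.6062 × 87.4 ≈ 140.38 days.

140 days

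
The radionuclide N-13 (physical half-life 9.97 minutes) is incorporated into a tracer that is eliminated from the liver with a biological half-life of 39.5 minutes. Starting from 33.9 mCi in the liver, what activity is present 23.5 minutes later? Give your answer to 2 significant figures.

1/t_eff = 1/t_phys + 1/t_biol = 1/9.97 + 1/39.5 = 0.12562 per minute.
t_eff = 9.97 × 39.5 / (9.97 + 39.5) ≈ 7.9607 minutes.
Remaining = 33.9 × (1/2)^(23.5/7.9607) = 33.9 × (1/2)^2.952 ≈ 4.3808 mCi.

4.4 mCi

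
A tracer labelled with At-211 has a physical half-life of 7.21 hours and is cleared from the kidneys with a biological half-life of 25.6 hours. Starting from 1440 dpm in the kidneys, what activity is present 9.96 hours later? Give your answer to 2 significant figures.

420 dpm

1/t_eff = 1/t_phys + 1/t_biol = 1/7.21 + 1/25.6 = 0.17776 per hour.
t_eff = 7.21 × 25.6 / (7.21 + 25.6) ≈ 5.6256 hours.
Remaining = 1440 × (1/2)^(9.96/5.6256) = 1440 × (1/2)^1.7705 ≈ 422.08 dpm.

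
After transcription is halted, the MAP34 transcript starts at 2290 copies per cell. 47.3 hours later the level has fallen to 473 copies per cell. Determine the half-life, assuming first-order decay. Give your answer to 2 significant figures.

21 hours

A/A₀ = 473/2290 ≈ 0.20655.
n = log₂(4.8414) ≈ 2.2754 half-lives elapsed in 47.3 hours.
t½ = 47.3/2.2754 ≈ 20.787 hours.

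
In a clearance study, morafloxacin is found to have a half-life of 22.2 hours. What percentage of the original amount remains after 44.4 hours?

n = 44.4/22.2 ≈ 2 half-lives.
Fraction remaining = (1/2)^2 ≈ 0.25, i.e. 25%.

25%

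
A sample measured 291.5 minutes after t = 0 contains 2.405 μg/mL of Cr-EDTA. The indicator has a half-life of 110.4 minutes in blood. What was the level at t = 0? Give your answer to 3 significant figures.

Number of half-lives elapsed: n = 291.5/110.4 ≈ 2.6404.
A₀ = A × 2^n = 2.405 × 2^2.6404 = 2.405 × 6.235 ≈ 14.995 μg/mL.

15.0 μg/mL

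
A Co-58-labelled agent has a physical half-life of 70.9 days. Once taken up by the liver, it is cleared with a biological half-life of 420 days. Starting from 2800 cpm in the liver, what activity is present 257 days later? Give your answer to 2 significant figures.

1/t_eff = 1/t_phys + 1/t_biol = 1/70.9 + 1/420 = 0.016485 per day.
t_eff = 70.9 × 420 / (70.9 + 420) ≈ 60.66 days.
Remaining = 2800 × (1/2)^(257/60.66) = 2800 × (1/2)^4.2367 ≈ 148.52 cpm.

150 cpm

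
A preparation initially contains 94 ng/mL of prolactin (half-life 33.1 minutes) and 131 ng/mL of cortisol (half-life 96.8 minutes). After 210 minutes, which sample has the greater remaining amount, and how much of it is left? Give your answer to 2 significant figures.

prolactin: 94 × (1/2)^6.3444 ≈ 1.1568 ng/mL.
cortisol: 131 × (1/2)^2.1694 ≈ 29.121 ng/mL.
Cortisol has more remaining, at ≈ 29.121 ng/mL.

cortisol, 29 ng/mL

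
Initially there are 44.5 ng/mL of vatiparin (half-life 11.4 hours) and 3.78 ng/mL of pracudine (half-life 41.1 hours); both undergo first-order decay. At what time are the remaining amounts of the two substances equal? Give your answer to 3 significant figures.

56.1 hours

Set 44.5·(1/2)^(t/11.4) = 3.78·(1/2)^(t/41.1).
Taking log₂: log₂(44.5/3.78) = t·(1/11.4 − 1/41.1).
log₂(11.772) = 3.5573; 1/11.4 − 1/41.1 = 0.063388.
t = 3.5573 / 0.063388 ≈ 56.12 hours.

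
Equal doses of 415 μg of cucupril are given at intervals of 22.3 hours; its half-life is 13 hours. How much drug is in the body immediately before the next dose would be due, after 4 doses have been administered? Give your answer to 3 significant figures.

The 4 doses were given 89.2, 66.9, 44.6, 22.3 hours ago.
Total = 415·(1/2)^(89.2/13) + 415·(1/2)^(66.9/13) + 415·(1/2)^(44.6/13) + 415·(1/2)^(22.3/13)
      = 3.5688 + 11.719 + 38.484 + 126.38 ≈ 180.15 μg.

180 μg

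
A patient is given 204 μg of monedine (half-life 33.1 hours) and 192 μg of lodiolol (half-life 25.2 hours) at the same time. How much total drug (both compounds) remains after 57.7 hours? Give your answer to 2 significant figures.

monedine: 204 × (1/2)^(57.7/33.1) = 204 × (1/2)^1.7432 ≈ 60.936 μg.
lodiolol: 192 × (1/2)^(57.7/25.2) = 192 × (1/2)^2.2897 ≈ 39.268 μg.
Total = 60.936 + 39.268 ≈ 100.2 μg.

100 μg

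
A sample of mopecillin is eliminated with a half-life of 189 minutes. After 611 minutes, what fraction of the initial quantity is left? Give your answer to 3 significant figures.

n = 611/189 ≈ 3.2328 half-lives.
Fraction remaining = (1/2)^3.2328 ≈ 0.10637.

0.106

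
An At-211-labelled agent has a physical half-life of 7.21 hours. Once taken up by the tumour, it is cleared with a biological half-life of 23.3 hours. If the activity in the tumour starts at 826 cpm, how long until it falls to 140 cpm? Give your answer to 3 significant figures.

14.1 hours

1/t_eff = 1/t_phys + 1/t_biol = 1/7.21 + 1/23.3 = 0.18161 per hour.
t_eff = 7.21 × 23.3 / (7.21 + 23.3) ≈ 5.5062 hours.
n = log₂(826/140) ≈ 2.5607; t = 2.5607 × 5.5062 ≈ 14.1 hours.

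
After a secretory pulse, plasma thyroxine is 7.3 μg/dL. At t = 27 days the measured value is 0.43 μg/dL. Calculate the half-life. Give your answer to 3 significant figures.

A/A₀ = 0.43/7.3 ≈ 0.058904.
n = log₂(16.977) ≈ 4.0855 half-lives elapsed in 27 days.
t½ = 27/4.0855 ≈ 6.6088 days.

6.61 days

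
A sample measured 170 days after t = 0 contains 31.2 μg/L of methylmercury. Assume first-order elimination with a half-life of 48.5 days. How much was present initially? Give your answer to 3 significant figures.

354 μg/L

Number of half-lives elapsed: n = 170/48.5 ≈ 3.5052.
A₀ = A × 2^n = 31.2 × 2^3.5052 = 31.2 × 11.354 ≈ 354.25 μg/L.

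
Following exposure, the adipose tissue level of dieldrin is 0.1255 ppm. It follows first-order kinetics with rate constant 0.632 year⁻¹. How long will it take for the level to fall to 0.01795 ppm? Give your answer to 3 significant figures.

t½ = ln 2 / k = 0.69315 / 0.632 ≈ 1.0968 years.
Fraction remaining = 0.01795/0.1255 ≈ 0.14303.
n = log₂(0.1255/0.01795) = ln(6.9916)/ln 2 ≈ 2.8056 half-lives.
t = n × t½ = 2.8056 × 1.0968 ≈ 3.0771 years.

3.08 years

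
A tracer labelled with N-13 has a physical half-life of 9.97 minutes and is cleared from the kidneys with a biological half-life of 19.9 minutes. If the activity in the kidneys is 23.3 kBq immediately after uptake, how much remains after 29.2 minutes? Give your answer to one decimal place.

1.1 kBq

1/t_eff = 1/t_phys + 1/t_biol = 1/9.97 + 1/19.9 = 0.15055 per minute.
t_eff = 9.97 × 19.9 / (9.97 + 19.9) ≈ 6.6422 minutes.
Remaining = 23.3 × (1/2)^(29.2/6.6422) = 23.3 × (1/2)^4.3961 ≈ 1.1066 kBq.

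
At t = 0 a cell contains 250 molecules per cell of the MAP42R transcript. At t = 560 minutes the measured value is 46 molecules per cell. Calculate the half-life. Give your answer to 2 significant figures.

A/A₀ = 46/250 ≈ 0.184.
n = log₂(5.4348) ≈ 2.4422 half-lives elapsed in 560 minutes.
t½ = 560/2.4422 ≈ 229.3 minutes.

230 minutes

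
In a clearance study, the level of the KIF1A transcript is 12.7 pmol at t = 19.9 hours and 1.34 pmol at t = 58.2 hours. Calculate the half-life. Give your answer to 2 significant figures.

Over Δt = 58.2 − 19.9 = 38.3 hours, the level fell by a factor of 12.7/1.34 ≈ 9.4776.
n = log₂(9.4776) ≈ 3.2445 half-lives, so t½ = 38.3/3.2445 ≈ 11.805 hours.

12 hours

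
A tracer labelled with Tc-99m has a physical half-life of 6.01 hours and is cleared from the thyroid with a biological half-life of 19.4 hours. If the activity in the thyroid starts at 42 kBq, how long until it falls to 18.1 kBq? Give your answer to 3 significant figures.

5.57 hours

1/t_eff = 1/t_phys + 1/t_biol = 1/6.01 + 1/19.4 = 0.21794 per hour.
t_eff = 6.01 × 19.4 / (6.01 + 19.4) ≈ 4.5885 hours.
n = log₂(42/18.1) ≈ 1.2144; t = 1.2144 × 4.5885 ≈ 5.5723 hours.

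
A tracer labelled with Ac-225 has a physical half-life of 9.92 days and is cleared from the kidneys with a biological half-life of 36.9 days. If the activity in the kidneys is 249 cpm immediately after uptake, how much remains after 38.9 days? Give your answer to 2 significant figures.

1/t_eff = 1/t_phys + 1/t_biol = 1/9.92 + 1/36.9 = 0.12791 per day.
t_eff = 9.92 × 36.9 / (9.92 + 36.9) ≈ 7.8182 days.
Remaining = 249 × (1/2)^(38.9/7.8182) = 249 × (1/2)^4.9756 ≈ 7.9141 cpm.

7.9 cpm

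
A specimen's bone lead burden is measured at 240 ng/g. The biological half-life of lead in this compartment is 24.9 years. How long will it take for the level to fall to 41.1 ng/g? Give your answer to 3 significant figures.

Fraction remaining = 41.1/240 ≈ 0.17125.
n = log₂(240/41.1) = ln(5.8394)/ln 2 ≈ 2.5458 half-lives.
t = n × t½ = 2.5458 × 24.9 ≈ 63.391 years.

63.4 years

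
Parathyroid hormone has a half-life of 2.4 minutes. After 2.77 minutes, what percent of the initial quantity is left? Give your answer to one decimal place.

44.9%

n = 2.77/2.4 ≈ 1.1542 half-lives.
Fraction remaining = (1/2)^1.1542 ≈ 0.44933, i.e. 44.933%.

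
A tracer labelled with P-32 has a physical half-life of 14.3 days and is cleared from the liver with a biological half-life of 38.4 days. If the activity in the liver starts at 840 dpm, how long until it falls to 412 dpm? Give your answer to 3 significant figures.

10.7 days

1/t_eff = 1/t_phys + 1/t_biol = 1/14.3 + 1/38.4 = 0.095972 per day.
t_eff = 14.3 × 38.4 / (14.3 + 38.4) ≈ 10.42 days.
n = log₂(840/412) ≈ 1.0277; t = 1.0277 × 10.42 ≈ 10.709 days.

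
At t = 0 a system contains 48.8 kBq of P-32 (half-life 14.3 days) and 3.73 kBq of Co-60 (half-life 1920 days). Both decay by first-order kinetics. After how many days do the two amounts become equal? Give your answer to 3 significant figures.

53.4 days

Set 48.8·(1/2)^(t/14.3) = 3.73·(1/2)^(t/1920).
Taking log₂: log₂(48.8/3.73) = t·(1/14.3 − 1/1920).
log₂(13.083) = 3.7096; 1/14.3 − 1/1920 = 0.069409.
t = 3.7096 / 0.069409 ≈ 53.446 days.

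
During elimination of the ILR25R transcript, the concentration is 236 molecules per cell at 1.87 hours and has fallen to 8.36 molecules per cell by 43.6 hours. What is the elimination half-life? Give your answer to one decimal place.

8.7 hours

Over Δt = 43.6 − 1.87 = 41.73 hours, the level fell by a factor of 236/8.36 ≈ 28.23.
n = log₂(28.23) ≈ 4.8191 half-lives, so t½ = 41.73/4.8191 ≈ 8.6592 hours.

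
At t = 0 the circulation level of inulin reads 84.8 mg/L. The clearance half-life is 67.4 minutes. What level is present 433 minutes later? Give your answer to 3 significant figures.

Number of half-lives: n = 433/67.4 ≈ 6.4243.
Remaining = 84.8 × (1/2)^6.4243 = 84.8 × 0.011643 ≈ 0.98737 mg/L.

0.987 mg/L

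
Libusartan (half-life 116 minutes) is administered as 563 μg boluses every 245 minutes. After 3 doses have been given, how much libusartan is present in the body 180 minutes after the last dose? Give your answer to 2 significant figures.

250 μg

The 3 doses were given 670, 425, 180 minutes ago.
Total = 563·(1/2)^(670/116) + 563·(1/2)^(425/116) + 563·(1/2)^(180/116)
      = 10.275 + 44.422 + 192.04 ≈ 246.74 μg.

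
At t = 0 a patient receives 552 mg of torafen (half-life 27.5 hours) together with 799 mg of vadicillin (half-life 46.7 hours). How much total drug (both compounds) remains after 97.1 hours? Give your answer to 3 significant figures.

237 mg

torafen: 552 × (1/2)^(97.1/27.5) = 552 × (1/2)^3.5309 ≈ 47.756 mg.
vadicillin: 799 × (1/2)^(97.1/46.7) = 799 × (1/2)^2.0792 ≈ 189.08 mg.
Total = 47.756 + 189.08 ≈ 236.83 mg.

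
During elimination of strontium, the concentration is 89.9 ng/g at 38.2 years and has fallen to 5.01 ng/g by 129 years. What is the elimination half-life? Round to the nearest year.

Over Δt = 129 − 38.2 = 90.8 years, the level fell by a factor of 89.9/5.01 ≈ 17.944.
n = log₂(17.944) ≈ 4.1654 half-lives, so t½ = 90.8/4.1654 ≈ 21.798 years.

22 years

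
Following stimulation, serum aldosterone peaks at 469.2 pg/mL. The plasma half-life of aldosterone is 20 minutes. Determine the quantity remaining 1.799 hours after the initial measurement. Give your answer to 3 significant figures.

Convert the elapsed time: 1.799 hours = 107.94 minutes.
Number of half-lives: n = 107.94/20 ≈ 5.397.
Remaining = 469.2 × (1/2)^5.397 = 469.2 × 0.023732 ≈ 11.135 pg/mL.

11.1 pg/mL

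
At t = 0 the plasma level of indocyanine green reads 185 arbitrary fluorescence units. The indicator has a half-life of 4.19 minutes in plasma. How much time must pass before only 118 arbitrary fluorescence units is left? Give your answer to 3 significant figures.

Fraction remaining = 118/185 ≈ 0.63784.
n = log₂(185/118) = ln(1.5678)/ln 2 ≈ 0.64874 half-lives.
t = n × t½ = 0.64874 × 4.19 ≈ 2.7182 minutes.

2.72 minutes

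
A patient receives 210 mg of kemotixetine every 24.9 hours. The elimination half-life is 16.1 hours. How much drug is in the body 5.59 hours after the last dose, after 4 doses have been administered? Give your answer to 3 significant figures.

248 mg

The 4 doses were given 80.29, 55.39, 30.49, 5.59 hours ago.
Total = 210·(1/2)^(80.29/16.1) + 210·(1/2)^(55.39/16.1) + 210·(1/2)^(30.49/16.1) + 210·(1/2)^(5.59/16.1)
      = 6.6221 + 19.345 + 56.511 + 165.08 ≈ 247.56 mg.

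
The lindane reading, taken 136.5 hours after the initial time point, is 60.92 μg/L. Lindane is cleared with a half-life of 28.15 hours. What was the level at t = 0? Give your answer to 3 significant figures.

1760 μg/L

Number of half-lives elapsed: n = 136.5/28.15 ≈ 4.849.
A₀ = A × 2^n = 60.92 × 2^4.849 = 60.92 × 28.82 ≈ 1755.7 μg/L.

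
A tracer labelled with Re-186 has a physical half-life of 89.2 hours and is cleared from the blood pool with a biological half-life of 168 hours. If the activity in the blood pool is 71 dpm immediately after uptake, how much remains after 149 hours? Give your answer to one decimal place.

1/t_eff = 1/t_phys + 1/t_biol = 1/89.2 + 1/168 = 0.017163 per hour.
t_eff = 89.2 × 168 / (89.2 + 168) ≈ 58.264 hours.
Remaining = 71 × (1/2)^(149/58.264) = 71 × (1/2)^2.5573 ≈ 12.062 dpm.

12.1 dpm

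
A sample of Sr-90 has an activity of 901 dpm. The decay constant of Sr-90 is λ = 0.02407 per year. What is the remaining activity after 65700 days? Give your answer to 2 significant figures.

t½ = ln 2 / λ = 0.69315 / 0.02407 ≈ 28.797 years.
Convert the elapsed time: 65700 days = 180 years.
Number of half-lives: n = 180/28.797 ≈ 6.2506.
Remaining = 901 × (1/2)^6.2506 = 901 × 0.013133 ≈ 11.833 dpm.

12 dpm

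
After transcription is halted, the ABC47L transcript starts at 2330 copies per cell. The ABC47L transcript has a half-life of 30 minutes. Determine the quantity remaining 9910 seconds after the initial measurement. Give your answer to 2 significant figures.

51 copies per cell

Convert the elapsed time: 9910 seconds = 165.167 minutes.
Number of half-lives: n = 165.167/30 ≈ 5.5056.
Remaining = 2330 × (1/2)^5.5056 = 2330 × 0.022012 ≈ 51.288 copies per cell.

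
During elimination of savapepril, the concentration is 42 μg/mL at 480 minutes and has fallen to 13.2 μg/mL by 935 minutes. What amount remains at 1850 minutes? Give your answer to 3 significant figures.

1.29 μg/mL

Over Δt = 935 − 480 = 455 minutes, the level fell by a factor of 42/13.2 ≈ 3.1818.
n = log₂(3.1818) ≈ 1.6699 half-lives, so t½ = 455/1.6699 ≈ 272.48 minutes.
From t = 935 to t = 1850: 13.2 × (1/2)^((1850−935)/272.48) ≈ 1.2874 μg/mL.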